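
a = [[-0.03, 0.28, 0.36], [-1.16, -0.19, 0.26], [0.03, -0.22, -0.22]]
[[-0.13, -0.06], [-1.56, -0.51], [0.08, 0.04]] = a @ [[1.18,0.38], [0.30,0.10], [-0.51,-0.21]]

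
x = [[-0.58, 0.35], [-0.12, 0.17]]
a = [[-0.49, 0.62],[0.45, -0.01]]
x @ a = [[0.44, -0.36], [0.14, -0.08]]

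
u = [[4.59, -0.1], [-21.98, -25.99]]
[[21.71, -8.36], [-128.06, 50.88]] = u @ [[4.75,  -1.83], [0.91,  -0.41]]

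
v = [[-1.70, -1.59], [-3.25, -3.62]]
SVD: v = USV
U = [[-0.43, -0.90], [-0.90, 0.43]]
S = [5.39, 0.18]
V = [[0.68,0.73], [0.73,-0.68]]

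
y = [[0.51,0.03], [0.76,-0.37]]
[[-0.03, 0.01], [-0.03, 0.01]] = y @ [[-0.06,0.02], [-0.05,0.02]]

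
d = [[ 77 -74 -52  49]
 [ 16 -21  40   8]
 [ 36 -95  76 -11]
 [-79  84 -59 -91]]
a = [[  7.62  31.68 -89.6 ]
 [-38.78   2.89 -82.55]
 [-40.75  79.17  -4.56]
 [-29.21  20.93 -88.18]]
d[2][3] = -11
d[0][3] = 49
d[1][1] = -21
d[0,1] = -74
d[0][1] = -74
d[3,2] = -59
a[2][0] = -40.75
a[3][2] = -88.18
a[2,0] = -40.75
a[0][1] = 31.68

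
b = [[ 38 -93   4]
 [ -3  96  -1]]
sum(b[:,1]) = 3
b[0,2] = 4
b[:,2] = [4, -1]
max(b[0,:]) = 38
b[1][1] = 96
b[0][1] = -93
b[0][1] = -93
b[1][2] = -1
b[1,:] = [-3, 96, -1]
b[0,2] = 4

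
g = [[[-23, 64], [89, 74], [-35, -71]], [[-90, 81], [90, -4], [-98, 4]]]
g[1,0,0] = -90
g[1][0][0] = -90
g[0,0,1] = 64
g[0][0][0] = -23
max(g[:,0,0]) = -23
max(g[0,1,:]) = 89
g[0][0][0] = -23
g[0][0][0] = -23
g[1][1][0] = 90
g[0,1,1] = 74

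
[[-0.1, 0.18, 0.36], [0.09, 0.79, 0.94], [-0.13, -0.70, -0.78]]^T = [[-0.10, 0.09, -0.13],[0.18, 0.79, -0.70],[0.36, 0.94, -0.78]]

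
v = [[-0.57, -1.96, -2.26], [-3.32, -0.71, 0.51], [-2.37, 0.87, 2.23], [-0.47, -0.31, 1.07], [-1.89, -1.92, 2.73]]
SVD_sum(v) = [[0.55, 0.12, -0.48],[-2.16, -0.45, 1.89],[-2.29, -0.48, 2.00],[-0.81, -0.17, 0.71],[-2.59, -0.54, 2.27]] + [[-1.15, -2.04, -1.80],[-0.57, -1.02, -0.9],[0.40, 0.72, 0.63],[0.10, 0.18, 0.16],[-0.15, -0.28, -0.24]] + [[0.03, -0.03, 0.02],[-0.59, 0.76, -0.49],[-0.49, 0.63, -0.41],[0.24, -0.32, 0.2],[0.85, -1.1, 0.71]]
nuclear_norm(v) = 11.27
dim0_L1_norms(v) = [8.62, 5.77, 8.8]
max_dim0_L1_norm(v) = 8.8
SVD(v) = [[0.13,0.85,0.02], [-0.52,0.42,-0.5], [-0.55,-0.30,-0.42], [-0.19,-0.07,0.21], [-0.62,0.11,0.73]] @ diag([5.638446608699799, 3.4908928371305756, 2.145294161767136]) @ [[0.74, 0.16, -0.65], [-0.39, -0.69, -0.61], [0.54, -0.71, 0.45]]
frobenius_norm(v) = 6.97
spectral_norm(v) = 5.64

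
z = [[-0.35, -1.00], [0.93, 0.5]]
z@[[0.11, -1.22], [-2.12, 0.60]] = [[2.08, -0.17], [-0.96, -0.83]]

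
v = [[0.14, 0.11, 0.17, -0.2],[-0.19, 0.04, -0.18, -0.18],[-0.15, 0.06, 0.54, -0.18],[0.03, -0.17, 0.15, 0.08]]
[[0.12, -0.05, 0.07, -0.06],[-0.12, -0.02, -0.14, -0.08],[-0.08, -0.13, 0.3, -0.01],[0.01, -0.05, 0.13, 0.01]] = v @ [[0.67,0.06,0.02,-0.06], [0.06,0.25,-0.17,0.26], [0.02,-0.17,0.61,0.10], [-0.06,0.26,0.10,0.48]]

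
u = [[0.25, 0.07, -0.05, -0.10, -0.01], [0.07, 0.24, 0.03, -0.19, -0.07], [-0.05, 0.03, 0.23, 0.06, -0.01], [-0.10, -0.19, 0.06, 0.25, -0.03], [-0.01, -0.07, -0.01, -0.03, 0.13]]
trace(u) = 1.10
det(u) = 0.00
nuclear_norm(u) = 1.10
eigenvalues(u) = [0.5, 0.0, 0.27, 0.17, 0.15]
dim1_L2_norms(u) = [0.28, 0.32, 0.24, 0.34, 0.15]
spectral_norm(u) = 0.50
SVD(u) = [[-0.45, 0.32, -0.79, 0.25, 0.04], [-0.59, -0.46, 0.11, -0.22, 0.62], [0.16, -0.79, -0.26, 0.49, -0.21], [0.65, -0.02, -0.42, -0.22, 0.60], [0.07, 0.26, 0.34, 0.77, 0.46]] @ diag([0.5033907884300393, 0.27280240943959055, 0.17469069491258735, 0.1485239711750323, 0.0005921360427508042]) @ [[-0.45, -0.59, 0.16, 0.65, 0.07], [0.32, -0.46, -0.79, -0.02, 0.26], [-0.79, 0.11, -0.26, -0.42, 0.34], [0.25, -0.22, 0.49, -0.22, 0.77], [0.04, 0.62, -0.21, 0.6, 0.46]]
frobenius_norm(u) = 0.62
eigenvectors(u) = [[-0.45, -0.04, 0.32, -0.79, 0.25],[-0.59, -0.62, -0.46, 0.11, -0.22],[0.16, 0.21, -0.79, -0.26, 0.49],[0.65, -0.60, -0.02, -0.42, -0.22],[0.07, -0.46, 0.26, 0.34, 0.77]]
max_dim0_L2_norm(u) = 0.34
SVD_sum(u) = [[0.10, 0.13, -0.04, -0.15, -0.02], [0.13, 0.17, -0.05, -0.19, -0.02], [-0.04, -0.05, 0.01, 0.05, 0.01], [-0.15, -0.19, 0.05, 0.21, 0.02], [-0.02, -0.02, 0.01, 0.02, 0.00]] + [[0.03, -0.04, -0.07, -0.00, 0.02], [-0.04, 0.06, 0.10, 0.00, -0.03], [-0.07, 0.10, 0.17, 0.01, -0.06], [-0.00, 0.0, 0.01, 0.0, -0.0], [0.02, -0.03, -0.06, -0.0, 0.02]] + [[0.11, -0.02, 0.04, 0.06, -0.05], [-0.02, 0.0, -0.01, -0.01, 0.01], [0.04, -0.01, 0.01, 0.02, -0.02], [0.06, -0.01, 0.02, 0.03, -0.02], [-0.05, 0.01, -0.02, -0.02, 0.02]] + [[0.01, -0.01, 0.02, -0.01, 0.03], [-0.01, 0.01, -0.02, 0.01, -0.02], [0.02, -0.02, 0.04, -0.02, 0.06], [-0.01, 0.01, -0.02, 0.01, -0.03], [0.03, -0.02, 0.06, -0.03, 0.09]] + [[0.00, 0.0, -0.0, 0.0, 0.00], [0.00, 0.00, -0.0, 0.0, 0.00], [-0.0, -0.00, 0.0, -0.0, -0.00], [0.0, 0.00, -0.0, 0.0, 0.0], [0.00, 0.00, -0.00, 0.0, 0.00]]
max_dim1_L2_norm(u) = 0.34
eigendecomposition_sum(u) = [[0.1, 0.13, -0.04, -0.15, -0.02], [0.13, 0.17, -0.05, -0.19, -0.02], [-0.04, -0.05, 0.01, 0.05, 0.01], [-0.15, -0.19, 0.05, 0.21, 0.02], [-0.02, -0.02, 0.01, 0.02, 0.00]] + [[0.00, 0.0, -0.0, 0.0, 0.0], [0.0, 0.0, -0.00, 0.00, 0.0], [-0.0, -0.0, 0.0, -0.00, -0.00], [0.00, 0.0, -0.00, 0.0, 0.00], [0.00, 0.0, -0.00, 0.0, 0.00]] + [[0.03, -0.04, -0.07, -0.00, 0.02], [-0.04, 0.06, 0.1, 0.0, -0.03], [-0.07, 0.10, 0.17, 0.01, -0.06], [-0.00, 0.00, 0.01, 0.00, -0.00], [0.02, -0.03, -0.06, -0.0, 0.02]] + [[0.11, -0.02, 0.04, 0.06, -0.05], [-0.02, 0.0, -0.01, -0.01, 0.01], [0.04, -0.01, 0.01, 0.02, -0.02], [0.06, -0.01, 0.02, 0.03, -0.02], [-0.05, 0.01, -0.02, -0.02, 0.02]] + [[0.01, -0.01, 0.02, -0.01, 0.03], [-0.01, 0.01, -0.02, 0.01, -0.02], [0.02, -0.02, 0.04, -0.02, 0.06], [-0.01, 0.01, -0.02, 0.01, -0.03], [0.03, -0.02, 0.06, -0.03, 0.09]]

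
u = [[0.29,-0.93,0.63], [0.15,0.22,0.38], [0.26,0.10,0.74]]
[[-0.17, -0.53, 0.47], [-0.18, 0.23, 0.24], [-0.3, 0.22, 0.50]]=u @ [[-0.52, -0.07, -0.21],[-0.12, 0.7, -0.06],[-0.21, 0.23, 0.76]]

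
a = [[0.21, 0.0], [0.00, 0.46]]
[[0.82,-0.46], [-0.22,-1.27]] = a@[[3.89, -2.19], [-0.48, -2.75]]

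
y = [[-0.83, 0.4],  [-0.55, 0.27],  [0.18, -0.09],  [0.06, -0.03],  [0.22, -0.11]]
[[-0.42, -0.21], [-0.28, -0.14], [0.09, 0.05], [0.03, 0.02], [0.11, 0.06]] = y @ [[0.50, -0.06], [0.00, -0.65]]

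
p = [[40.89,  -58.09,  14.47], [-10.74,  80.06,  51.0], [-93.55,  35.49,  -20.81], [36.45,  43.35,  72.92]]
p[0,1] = -58.09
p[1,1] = 80.06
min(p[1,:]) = -10.74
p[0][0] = 40.89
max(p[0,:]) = 40.89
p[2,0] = -93.55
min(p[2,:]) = -93.55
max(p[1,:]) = 80.06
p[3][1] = 43.35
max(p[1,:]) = 80.06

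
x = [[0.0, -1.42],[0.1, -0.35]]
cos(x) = [[1.07,-0.25],  [0.02,1.01]]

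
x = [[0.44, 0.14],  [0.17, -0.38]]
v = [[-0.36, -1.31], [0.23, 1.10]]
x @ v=[[-0.13, -0.42], [-0.15, -0.64]]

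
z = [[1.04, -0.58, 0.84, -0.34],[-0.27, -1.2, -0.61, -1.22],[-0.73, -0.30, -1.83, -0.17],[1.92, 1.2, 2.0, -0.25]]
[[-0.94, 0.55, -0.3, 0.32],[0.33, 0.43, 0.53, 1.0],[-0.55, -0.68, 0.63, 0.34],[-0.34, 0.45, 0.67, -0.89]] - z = [[-1.98, 1.13, -1.14, 0.66], [0.6, 1.63, 1.14, 2.22], [0.18, -0.38, 2.46, 0.51], [-2.26, -0.75, -1.33, -0.64]]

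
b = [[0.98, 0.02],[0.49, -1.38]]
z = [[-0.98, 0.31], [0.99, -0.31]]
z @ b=[[-0.81, -0.45], [0.82, 0.45]]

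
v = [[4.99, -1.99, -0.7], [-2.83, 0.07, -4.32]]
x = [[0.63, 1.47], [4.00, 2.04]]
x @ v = [[-1.02, -1.15, -6.79], [14.19, -7.82, -11.61]]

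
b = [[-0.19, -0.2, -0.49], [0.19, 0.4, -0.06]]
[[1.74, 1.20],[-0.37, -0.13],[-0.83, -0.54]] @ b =[[-0.1, 0.13, -0.92], [0.05, 0.02, 0.19], [0.06, -0.05, 0.44]]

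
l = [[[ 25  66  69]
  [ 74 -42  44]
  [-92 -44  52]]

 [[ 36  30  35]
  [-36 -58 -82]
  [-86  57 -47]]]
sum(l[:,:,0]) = -79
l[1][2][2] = -47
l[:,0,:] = [[25, 66, 69], [36, 30, 35]]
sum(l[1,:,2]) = -94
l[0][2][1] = -44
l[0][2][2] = 52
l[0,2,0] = -92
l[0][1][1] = -42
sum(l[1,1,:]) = -176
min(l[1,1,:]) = -82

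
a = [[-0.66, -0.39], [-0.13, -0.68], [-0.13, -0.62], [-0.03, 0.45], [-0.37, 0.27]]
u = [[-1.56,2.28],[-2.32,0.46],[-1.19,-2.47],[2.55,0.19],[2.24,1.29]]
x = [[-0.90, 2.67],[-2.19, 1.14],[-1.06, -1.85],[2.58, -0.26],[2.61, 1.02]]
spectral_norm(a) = 1.18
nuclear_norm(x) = 8.09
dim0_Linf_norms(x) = [2.61, 2.67]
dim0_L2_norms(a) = [0.78, 1.13]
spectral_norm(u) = 4.59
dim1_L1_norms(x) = [3.57, 3.33, 2.91, 2.84, 3.63]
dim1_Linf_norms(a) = [0.66, 0.68, 0.62, 0.45, 0.37]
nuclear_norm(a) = 1.88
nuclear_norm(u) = 8.18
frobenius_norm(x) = 5.76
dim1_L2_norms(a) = [0.77, 0.69, 0.63, 0.45, 0.46]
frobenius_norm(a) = 1.37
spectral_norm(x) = 4.51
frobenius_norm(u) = 5.83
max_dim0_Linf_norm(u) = 2.55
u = x + a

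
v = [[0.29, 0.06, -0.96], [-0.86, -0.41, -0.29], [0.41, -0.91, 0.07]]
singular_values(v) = [1.01, 1.0, 1.0]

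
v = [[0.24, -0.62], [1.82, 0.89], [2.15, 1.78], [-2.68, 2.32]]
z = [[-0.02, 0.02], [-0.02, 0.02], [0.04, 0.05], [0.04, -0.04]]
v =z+[[0.26, -0.64], [1.84, 0.87], [2.11, 1.73], [-2.72, 2.36]]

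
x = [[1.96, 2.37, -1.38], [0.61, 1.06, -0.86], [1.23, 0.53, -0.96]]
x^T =[[1.96, 0.61, 1.23],[2.37, 1.06, 0.53],[-1.38, -0.86, -0.96]]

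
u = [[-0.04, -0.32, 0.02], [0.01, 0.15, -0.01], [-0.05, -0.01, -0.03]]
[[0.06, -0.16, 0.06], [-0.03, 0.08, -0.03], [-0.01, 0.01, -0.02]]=u @ [[0.18, -0.2, 0.22], [-0.20, 0.52, -0.19], [0.22, -0.19, 0.28]]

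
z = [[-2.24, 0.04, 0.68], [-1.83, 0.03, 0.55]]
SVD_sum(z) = [[-2.24, 0.04, 0.68], [-1.83, 0.03, 0.55]] + [[0.00, 0.0, 0.00], [-0.00, -0.0, -0.0]]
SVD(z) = [[-0.77, -0.63], [-0.63, 0.77]] @ diag([3.022230789387787, 0.004588646475108171]) @ [[0.96,-0.02,-0.29], [-0.27,-0.45,-0.85]]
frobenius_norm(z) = 3.02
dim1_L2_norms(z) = [2.34, 1.91]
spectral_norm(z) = 3.02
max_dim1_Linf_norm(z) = 2.24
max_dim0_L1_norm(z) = 4.07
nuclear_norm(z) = 3.03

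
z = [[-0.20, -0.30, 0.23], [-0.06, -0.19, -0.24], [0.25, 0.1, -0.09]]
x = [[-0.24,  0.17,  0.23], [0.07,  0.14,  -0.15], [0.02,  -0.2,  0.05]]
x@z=[[0.10, 0.06, -0.12], [-0.06, -0.06, -0.0], [0.02, 0.04, 0.05]]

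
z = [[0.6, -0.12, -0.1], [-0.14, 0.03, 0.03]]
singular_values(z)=[0.64, 0.01]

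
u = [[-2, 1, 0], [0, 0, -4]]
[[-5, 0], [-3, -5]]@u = [[10, -5, 0], [6, -3, 20]]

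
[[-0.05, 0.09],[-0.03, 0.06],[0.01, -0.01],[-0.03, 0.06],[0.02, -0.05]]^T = [[-0.05, -0.03, 0.01, -0.03, 0.02], [0.09, 0.06, -0.01, 0.06, -0.05]]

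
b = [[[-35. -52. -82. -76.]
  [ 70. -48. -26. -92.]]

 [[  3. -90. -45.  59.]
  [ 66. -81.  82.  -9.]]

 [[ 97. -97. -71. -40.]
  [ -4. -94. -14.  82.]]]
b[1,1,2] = 82.0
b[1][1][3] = -9.0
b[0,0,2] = -82.0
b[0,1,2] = -26.0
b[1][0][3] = 59.0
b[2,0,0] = 97.0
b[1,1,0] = 66.0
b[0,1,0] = 70.0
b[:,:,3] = [[-76.0, -92.0], [59.0, -9.0], [-40.0, 82.0]]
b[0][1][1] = -48.0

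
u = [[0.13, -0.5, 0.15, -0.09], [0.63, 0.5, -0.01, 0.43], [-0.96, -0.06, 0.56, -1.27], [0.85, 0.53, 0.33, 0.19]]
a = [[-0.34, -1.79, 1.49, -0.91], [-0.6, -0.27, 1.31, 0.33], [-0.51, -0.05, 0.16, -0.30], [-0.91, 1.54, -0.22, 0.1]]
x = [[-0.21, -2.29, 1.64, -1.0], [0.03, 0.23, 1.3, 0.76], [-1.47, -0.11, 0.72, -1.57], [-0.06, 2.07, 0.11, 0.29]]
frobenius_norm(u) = 2.26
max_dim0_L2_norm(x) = 3.1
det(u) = 0.00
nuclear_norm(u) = 3.48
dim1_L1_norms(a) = [4.53, 2.51, 1.02, 2.77]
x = a + u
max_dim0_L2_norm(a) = 2.38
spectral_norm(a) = 2.97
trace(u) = 1.38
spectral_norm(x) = 3.64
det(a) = -0.56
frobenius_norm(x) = 4.57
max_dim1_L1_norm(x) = 5.14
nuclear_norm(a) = 5.59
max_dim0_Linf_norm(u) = 1.27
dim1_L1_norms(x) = [5.14, 2.32, 3.87, 2.53]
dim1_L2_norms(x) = [3.0, 1.52, 2.27, 2.09]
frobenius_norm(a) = 3.50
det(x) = -4.96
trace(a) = -0.35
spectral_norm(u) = 1.98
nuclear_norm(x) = 7.86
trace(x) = 1.03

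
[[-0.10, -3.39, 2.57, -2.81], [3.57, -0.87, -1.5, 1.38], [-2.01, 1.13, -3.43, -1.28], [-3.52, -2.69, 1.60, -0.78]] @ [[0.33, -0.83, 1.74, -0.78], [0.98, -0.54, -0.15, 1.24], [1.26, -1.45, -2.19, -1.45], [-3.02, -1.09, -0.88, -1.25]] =[[8.37, 1.25, -2.82, -4.34], [-5.73, -1.82, 8.41, -3.41], [-0.01, 7.43, 4.97, 9.54], [0.57, 2.9, -8.54, -1.93]]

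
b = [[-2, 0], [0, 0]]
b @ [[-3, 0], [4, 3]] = [[6, 0], [0, 0]]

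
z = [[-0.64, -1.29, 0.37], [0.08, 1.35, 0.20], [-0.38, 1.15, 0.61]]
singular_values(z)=[2.22, 1.0, 0.0]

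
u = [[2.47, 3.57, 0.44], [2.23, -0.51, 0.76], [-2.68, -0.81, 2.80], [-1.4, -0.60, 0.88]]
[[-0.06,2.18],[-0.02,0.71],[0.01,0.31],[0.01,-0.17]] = u @ [[-0.01, 0.25], [-0.01, 0.38], [-0.01, 0.46]]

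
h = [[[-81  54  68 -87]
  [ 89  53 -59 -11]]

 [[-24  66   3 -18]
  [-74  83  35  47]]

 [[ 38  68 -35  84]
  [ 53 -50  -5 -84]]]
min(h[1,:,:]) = -74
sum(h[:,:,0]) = 1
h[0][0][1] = 54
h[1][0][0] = -24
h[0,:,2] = [68, -59]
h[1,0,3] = -18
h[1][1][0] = -74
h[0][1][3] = -11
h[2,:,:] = [[38, 68, -35, 84], [53, -50, -5, -84]]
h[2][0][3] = 84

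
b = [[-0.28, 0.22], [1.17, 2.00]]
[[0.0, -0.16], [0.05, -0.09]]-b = [[0.28, -0.38], [-1.12, -2.09]]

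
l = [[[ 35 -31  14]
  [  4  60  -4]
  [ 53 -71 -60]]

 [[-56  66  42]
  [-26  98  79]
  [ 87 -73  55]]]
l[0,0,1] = -31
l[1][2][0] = 87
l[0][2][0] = 53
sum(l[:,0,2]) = 56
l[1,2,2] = 55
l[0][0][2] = 14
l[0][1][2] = -4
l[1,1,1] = 98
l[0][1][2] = -4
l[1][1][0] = -26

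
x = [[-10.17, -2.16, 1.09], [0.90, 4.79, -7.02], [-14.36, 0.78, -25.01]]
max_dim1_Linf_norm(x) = 25.01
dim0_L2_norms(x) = [17.62, 5.31, 26.0]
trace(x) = -30.39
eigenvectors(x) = [[-0.04, -0.67, -0.14], [0.24, 0.35, 0.98], [0.97, 0.66, 0.10]]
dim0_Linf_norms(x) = [14.36, 4.79, 25.01]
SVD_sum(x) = [[-2.13, 0.19, -3.57],[-2.96, 0.27, -4.97],[-14.75, 1.35, -24.75]] + [[-7.57, -3.72, 4.31],[4.63, 2.27, -2.64],[0.16, 0.08, -0.09]] + [[-0.47, 1.36, 0.35],[-0.77, 2.25, 0.58],[0.22, -0.65, -0.17]]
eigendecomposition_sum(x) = [[1.02, 0.05, 1.0],[-6.17, -0.3, -6.07],[-25.40, -1.22, -24.97]] + [[-11.01, -1.59, -0.05],[5.81, 0.84, 0.03],[10.91, 1.58, 0.05]] + [[-0.18,  -0.62,  0.14],[1.27,  4.25,  -0.98],[0.13,  0.42,  -0.10]]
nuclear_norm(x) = 43.76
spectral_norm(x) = 29.71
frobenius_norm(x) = 31.85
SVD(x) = [[-0.14, 0.85, -0.5], [-0.19, -0.52, -0.83], [-0.97, -0.02, 0.24]] @ diag([29.708791124473674, 11.10602509272869, 2.9460374339229554]) @ [[0.51, -0.05, 0.86], [-0.80, -0.39, 0.46], [0.32, -0.92, -0.24]]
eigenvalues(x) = [-24.24, -10.11, 3.97]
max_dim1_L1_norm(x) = 40.15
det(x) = 972.03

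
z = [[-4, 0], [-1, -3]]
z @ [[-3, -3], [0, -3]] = [[12, 12], [3, 12]]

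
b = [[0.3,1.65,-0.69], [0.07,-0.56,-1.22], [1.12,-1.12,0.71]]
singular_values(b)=[2.27, 1.36, 1.05]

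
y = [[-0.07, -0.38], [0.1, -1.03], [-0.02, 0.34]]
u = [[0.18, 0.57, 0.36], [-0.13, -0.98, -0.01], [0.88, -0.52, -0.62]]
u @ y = [[0.04, -0.53],[-0.09, 1.06],[-0.10, -0.01]]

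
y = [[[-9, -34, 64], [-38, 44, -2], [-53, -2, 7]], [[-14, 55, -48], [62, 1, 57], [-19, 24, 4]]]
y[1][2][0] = -19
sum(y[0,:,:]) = -23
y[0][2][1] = -2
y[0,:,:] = [[-9, -34, 64], [-38, 44, -2], [-53, -2, 7]]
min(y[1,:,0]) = -19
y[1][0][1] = 55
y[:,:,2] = [[64, -2, 7], [-48, 57, 4]]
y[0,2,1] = -2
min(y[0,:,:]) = -53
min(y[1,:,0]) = -19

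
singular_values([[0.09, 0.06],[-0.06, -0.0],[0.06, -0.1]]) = [0.12, 0.12]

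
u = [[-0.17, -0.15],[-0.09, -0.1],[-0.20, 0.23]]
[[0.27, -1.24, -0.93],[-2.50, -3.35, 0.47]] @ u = [[0.25, -0.13], [0.63, 0.82]]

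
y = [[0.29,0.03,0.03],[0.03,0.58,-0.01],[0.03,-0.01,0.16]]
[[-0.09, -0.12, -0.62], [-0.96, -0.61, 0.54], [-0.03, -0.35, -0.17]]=y@[[-0.10, -0.08, -2.17],[-1.65, -1.08, 1.04],[-0.26, -2.25, -0.62]]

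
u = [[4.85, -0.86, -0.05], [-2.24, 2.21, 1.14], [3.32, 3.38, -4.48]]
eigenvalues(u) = [-5.05, 5.41, 2.22]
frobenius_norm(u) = 8.83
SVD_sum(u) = [[2.94, 0.9, -2.03], [-1.50, -0.46, 1.04], [4.74, 1.45, -3.28]] + [[1.60, -2.35, 1.27],  [-1.21, 1.78, -0.96],  [-1.37, 2.02, -1.09]] + [[0.31, 0.60, 0.71], [0.46, 0.89, 1.06], [-0.05, -0.09, -0.11]]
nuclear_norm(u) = 13.74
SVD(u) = [[-0.51, -0.66, 0.55], [0.26, 0.5, 0.83], [-0.82, 0.57, -0.08]] @ diag([7.241517219070626, 4.735147096904392, 1.7668928480758357]) @ [[-0.80, -0.24, 0.55], [-0.51, 0.75, -0.41], [0.32, 0.61, 0.73]]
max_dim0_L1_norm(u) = 10.41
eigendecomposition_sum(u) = [[-0.02, -0.02, 0.04],  [-0.34, -0.39, 0.74],  [2.1, 2.41, -4.65]] + [[4.51, -1.4, -0.18], [-2.97, 0.93, 0.12], [0.50, -0.15, -0.02]] + [[0.36, 0.57, 0.09], [1.07, 1.67, 0.28], [0.72, 1.12, 0.19]]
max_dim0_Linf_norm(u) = 4.85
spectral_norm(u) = 7.24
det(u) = -60.59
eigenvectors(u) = [[0.01, 0.83, 0.27], [0.16, -0.55, 0.80], [-0.99, 0.09, 0.54]]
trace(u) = 2.58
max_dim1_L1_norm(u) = 11.18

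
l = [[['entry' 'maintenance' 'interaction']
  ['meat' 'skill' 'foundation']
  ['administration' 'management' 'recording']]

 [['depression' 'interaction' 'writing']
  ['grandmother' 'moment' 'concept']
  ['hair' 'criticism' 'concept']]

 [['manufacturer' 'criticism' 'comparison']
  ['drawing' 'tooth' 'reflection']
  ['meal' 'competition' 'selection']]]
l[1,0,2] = 'writing'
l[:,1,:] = [['meat', 'skill', 'foundation'], ['grandmother', 'moment', 'concept'], ['drawing', 'tooth', 'reflection']]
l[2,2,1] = 'competition'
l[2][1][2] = 'reflection'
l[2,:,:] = [['manufacturer', 'criticism', 'comparison'], ['drawing', 'tooth', 'reflection'], ['meal', 'competition', 'selection']]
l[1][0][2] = 'writing'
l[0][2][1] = 'management'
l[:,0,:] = [['entry', 'maintenance', 'interaction'], ['depression', 'interaction', 'writing'], ['manufacturer', 'criticism', 'comparison']]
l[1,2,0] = 'hair'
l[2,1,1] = 'tooth'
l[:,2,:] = [['administration', 'management', 'recording'], ['hair', 'criticism', 'concept'], ['meal', 'competition', 'selection']]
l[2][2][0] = 'meal'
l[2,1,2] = 'reflection'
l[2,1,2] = 'reflection'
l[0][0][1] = 'maintenance'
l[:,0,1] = ['maintenance', 'interaction', 'criticism']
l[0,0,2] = 'interaction'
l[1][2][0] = 'hair'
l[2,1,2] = 'reflection'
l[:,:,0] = [['entry', 'meat', 'administration'], ['depression', 'grandmother', 'hair'], ['manufacturer', 'drawing', 'meal']]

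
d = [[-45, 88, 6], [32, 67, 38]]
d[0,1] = 88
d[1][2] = 38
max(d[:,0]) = 32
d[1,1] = 67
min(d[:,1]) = 67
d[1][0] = 32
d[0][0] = -45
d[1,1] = 67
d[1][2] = 38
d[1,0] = 32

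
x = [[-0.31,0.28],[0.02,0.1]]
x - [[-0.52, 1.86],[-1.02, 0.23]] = [[0.21, -1.58], [1.04, -0.13]]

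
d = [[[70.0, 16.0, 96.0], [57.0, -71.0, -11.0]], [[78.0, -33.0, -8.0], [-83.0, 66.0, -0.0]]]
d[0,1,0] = 57.0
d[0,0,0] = 70.0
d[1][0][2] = -8.0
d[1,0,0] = 78.0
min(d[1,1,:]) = -83.0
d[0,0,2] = 96.0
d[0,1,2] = -11.0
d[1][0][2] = -8.0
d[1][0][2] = -8.0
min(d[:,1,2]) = -11.0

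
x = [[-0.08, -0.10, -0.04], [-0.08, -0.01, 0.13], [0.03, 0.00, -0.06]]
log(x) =[[(-2.89+1.87j), (0.68+5.01j), -1.33+9.30j], [1.11+1.42j, (-3.19-2.43j), (-0.04-10.36j)], [(-0.42-0.51j), (-0.44+1.99j), -4.33+6.84j]]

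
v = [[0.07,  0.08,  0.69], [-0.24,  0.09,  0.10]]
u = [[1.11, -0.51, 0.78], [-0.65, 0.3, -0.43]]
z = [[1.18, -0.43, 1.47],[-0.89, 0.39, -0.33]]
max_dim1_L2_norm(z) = 1.93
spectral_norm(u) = 1.67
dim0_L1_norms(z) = [2.07, 0.82, 1.8]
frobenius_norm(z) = 2.19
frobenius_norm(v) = 0.75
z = v + u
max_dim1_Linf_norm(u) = 1.11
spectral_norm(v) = 0.70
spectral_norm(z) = 2.14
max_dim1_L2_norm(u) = 1.45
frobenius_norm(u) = 1.67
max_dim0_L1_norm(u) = 1.76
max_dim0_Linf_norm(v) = 0.69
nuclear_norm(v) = 0.96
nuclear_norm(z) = 2.61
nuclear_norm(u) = 1.69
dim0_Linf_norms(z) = [1.18, 0.43, 1.47]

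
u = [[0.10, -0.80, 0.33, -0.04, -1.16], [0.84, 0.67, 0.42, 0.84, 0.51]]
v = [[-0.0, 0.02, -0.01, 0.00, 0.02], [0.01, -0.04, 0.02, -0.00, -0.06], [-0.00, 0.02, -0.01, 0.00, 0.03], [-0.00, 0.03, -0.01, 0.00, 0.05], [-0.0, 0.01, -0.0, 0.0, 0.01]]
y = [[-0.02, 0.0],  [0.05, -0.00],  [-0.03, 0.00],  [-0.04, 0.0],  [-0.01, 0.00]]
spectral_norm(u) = 1.77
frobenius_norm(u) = 2.10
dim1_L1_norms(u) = [2.43, 3.28]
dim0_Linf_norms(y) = [0.05, 0.0]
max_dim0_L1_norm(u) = 1.67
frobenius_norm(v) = 0.11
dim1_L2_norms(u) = [1.45, 1.52]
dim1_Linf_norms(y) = [0.02, 0.05, 0.03, 0.04, 0.01]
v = y @ u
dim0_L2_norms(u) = [0.85, 1.04, 0.53, 0.84, 1.27]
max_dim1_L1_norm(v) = 0.13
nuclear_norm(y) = 0.07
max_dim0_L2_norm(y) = 0.07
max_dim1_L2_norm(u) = 1.52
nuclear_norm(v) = 0.13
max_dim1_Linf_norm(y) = 0.05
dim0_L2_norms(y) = [0.07, 0.0]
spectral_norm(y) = 0.07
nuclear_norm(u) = 2.89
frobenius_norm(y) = 0.07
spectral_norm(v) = 0.11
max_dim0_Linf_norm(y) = 0.05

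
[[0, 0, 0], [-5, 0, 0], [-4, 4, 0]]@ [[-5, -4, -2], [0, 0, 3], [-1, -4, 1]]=[[0, 0, 0], [25, 20, 10], [20, 16, 20]]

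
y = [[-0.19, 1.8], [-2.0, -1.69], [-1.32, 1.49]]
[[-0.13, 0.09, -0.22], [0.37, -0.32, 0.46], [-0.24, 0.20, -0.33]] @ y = [[0.14, -0.71], [-0.04, 1.89], [0.08, -1.26]]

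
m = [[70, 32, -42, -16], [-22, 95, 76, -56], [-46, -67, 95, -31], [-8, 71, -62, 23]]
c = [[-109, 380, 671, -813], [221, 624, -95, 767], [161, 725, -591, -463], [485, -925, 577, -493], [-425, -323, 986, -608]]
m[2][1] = -67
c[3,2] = 577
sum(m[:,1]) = 131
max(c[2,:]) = 725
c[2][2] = -591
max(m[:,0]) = 70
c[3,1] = -925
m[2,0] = -46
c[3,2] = 577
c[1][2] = -95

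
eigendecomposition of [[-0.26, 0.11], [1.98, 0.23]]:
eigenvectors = [[-0.36, -0.14], [0.93, -0.99]]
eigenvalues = [-0.54, 0.51]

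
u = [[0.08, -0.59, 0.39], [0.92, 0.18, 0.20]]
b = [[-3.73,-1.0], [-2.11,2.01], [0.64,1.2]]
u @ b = [[1.2, -0.80], [-3.68, -0.32]]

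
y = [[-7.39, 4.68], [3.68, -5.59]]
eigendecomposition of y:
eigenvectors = [[-0.81, -0.67], [0.58, -0.74]]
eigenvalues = [-10.74, -2.24]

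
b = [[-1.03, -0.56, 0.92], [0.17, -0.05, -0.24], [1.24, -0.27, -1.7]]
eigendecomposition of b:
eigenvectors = [[0.5,  -0.75,  0.72],[-0.12,  -0.11,  -0.37],[-0.86,  -0.65,  0.59]]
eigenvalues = [-2.46, -0.31, -0.0]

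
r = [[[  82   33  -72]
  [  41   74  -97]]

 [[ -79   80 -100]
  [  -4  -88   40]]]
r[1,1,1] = -88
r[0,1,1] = 74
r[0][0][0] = 82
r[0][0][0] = 82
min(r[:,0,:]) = -100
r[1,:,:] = [[-79, 80, -100], [-4, -88, 40]]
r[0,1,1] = 74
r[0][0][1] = 33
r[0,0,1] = 33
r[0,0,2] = -72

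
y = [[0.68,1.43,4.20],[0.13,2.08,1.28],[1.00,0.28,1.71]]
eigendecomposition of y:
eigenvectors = [[-0.92,0.8,0.20], [-0.12,0.4,-0.91], [0.37,0.45,0.35]]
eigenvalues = [-0.84, 3.75, 1.56]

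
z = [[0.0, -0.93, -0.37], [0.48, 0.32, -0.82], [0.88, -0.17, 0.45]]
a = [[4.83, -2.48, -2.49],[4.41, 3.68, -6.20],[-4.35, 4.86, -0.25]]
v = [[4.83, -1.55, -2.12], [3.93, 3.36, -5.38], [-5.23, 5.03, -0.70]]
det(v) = -7.69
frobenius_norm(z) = 1.74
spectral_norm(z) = 1.01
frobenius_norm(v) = 11.79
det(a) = -21.75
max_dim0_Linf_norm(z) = 0.93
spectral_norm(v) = 9.18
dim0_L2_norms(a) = [7.85, 6.58, 6.69]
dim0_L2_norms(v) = [8.13, 6.24, 5.82]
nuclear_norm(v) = 16.69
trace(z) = 0.77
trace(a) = 8.26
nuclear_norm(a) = 17.47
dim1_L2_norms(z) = [1.0, 1.0, 1.0]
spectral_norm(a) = 9.62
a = v + z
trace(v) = 7.49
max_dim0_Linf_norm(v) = 5.38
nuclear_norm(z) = 3.01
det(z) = 1.01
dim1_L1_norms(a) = [9.8, 14.29, 9.46]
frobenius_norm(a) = 12.24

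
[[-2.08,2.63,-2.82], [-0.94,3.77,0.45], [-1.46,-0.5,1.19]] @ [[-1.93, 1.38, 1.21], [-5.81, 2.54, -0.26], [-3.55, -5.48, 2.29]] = [[-1.25, 19.26, -9.66],[-21.69, 5.81, -1.09],[1.5, -9.81, 1.09]]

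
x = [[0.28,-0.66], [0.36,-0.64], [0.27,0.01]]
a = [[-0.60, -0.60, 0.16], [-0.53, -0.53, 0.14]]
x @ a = [[0.18, 0.18, -0.05], [0.12, 0.12, -0.03], [-0.17, -0.17, 0.04]]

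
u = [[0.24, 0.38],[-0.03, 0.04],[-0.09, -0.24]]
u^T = [[0.24, -0.03, -0.09],[0.38, 0.04, -0.24]]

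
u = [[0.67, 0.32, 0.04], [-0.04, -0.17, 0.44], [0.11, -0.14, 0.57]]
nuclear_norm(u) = 1.51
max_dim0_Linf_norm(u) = 0.67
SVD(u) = [[-0.33, 0.93, -0.15], [-0.54, -0.31, -0.78], [-0.77, -0.18, 0.61]] @ diag([0.7543535678442381, 0.751365863186748, 0.0001852519936371573]) @ [[-0.38, 0.13, -0.92], [0.82, 0.50, -0.27], [0.43, -0.86, -0.29]]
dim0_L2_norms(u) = [0.68, 0.39, 0.72]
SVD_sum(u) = [[0.09, -0.03, 0.23],[0.15, -0.05, 0.38],[0.22, -0.07, 0.53]] + [[0.58,  0.35,  -0.19], [-0.19,  -0.12,  0.06], [-0.11,  -0.07,  0.04]] + [[-0.00, 0.00, 0.00], [-0.0, 0.00, 0.0], [0.0, -0.00, -0.0]]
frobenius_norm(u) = 1.06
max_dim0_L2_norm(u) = 0.72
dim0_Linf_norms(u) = [0.67, 0.32, 0.57]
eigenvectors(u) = [[-0.89,0.59,-0.43], [-0.16,-0.57,0.86], [-0.42,-0.58,0.29]]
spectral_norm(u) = 0.75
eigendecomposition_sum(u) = [[0.53, 0.12, 0.42], [0.10, 0.02, 0.08], [0.25, 0.06, 0.20]] + [[0.14, 0.2, -0.38], [-0.14, -0.19, 0.36], [-0.14, -0.20, 0.37]] + [[-0.00, -0.00, 0.0],[0.0, 0.0, -0.0],[0.0, 0.00, -0.0]]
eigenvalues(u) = [0.75, 0.32, 0.0]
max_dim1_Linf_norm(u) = 0.67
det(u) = 0.00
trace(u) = 1.07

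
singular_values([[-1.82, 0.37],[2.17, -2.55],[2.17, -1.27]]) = [4.44, 1.12]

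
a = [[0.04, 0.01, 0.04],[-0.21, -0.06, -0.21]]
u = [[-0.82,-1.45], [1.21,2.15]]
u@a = [[0.27,  0.08,  0.27], [-0.4,  -0.12,  -0.4]]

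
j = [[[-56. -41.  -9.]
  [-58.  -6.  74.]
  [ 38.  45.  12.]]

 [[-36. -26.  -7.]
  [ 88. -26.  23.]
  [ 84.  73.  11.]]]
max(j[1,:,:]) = 88.0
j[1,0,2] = -7.0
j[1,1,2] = 23.0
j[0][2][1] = 45.0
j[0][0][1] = -41.0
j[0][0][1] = -41.0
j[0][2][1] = 45.0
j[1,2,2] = 11.0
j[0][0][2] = -9.0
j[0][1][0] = -58.0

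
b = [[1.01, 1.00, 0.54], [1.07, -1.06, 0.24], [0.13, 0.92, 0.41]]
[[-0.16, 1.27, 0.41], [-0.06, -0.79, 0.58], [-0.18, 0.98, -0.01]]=b@[[0.11, 0.22, 0.49], [0.04, 0.99, -0.06], [-0.57, 0.10, -0.04]]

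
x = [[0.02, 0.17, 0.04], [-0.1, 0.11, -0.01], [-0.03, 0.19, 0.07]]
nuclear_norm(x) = 0.42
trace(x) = 0.20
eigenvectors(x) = [[0.60-0.08j,  (0.6+0.08j),  -0.28+0.00j],[(0.14+0.45j),  (0.14-0.45j),  -0.24+0.00j],[0.64+0.00j,  0.64-0.00j,  (0.93+0j)]]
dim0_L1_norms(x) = [0.15, 0.47, 0.12]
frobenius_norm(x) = 0.31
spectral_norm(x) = 0.29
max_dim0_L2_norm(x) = 0.28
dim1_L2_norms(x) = [0.18, 0.15, 0.2]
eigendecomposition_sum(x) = [[0.01+0.07j, 0.08-0.06j, 0.02+0.01j], [(-0.05+0.01j), (0.05+0.06j), -0.00+0.02j], [(-0+0.07j), (0.1-0.05j), 0.02+0.01j]] + [[(0.01-0.07j), (0.08+0.06j), 0.02-0.01j], [(-0.05-0.01j), (0.05-0.06j), -0.00-0.02j], [(-0-0.07j), (0.1+0.05j), 0.02-0.01j]] + [[(0.01-0j), 0j, (-0.01+0j)], [0.01-0.00j, 0j, (-0.01+0j)], [-0.02+0.00j, -0.00-0.00j, (0.02-0j)]]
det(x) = 0.00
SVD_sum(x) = [[-0.03, 0.16, 0.04], [-0.02, 0.12, 0.03], [-0.04, 0.19, 0.05]] + [[0.04, 0.0, 0.02], [-0.08, -0.01, -0.03], [0.01, 0.0, 0.0]] + [[0.01, 0.01, -0.02],[0.00, 0.00, -0.01],[-0.01, -0.01, 0.02]]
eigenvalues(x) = [(0.08+0.14j), (0.08-0.14j), (0.03+0j)]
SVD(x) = [[0.58, -0.47, -0.67], [0.41, 0.87, -0.25], [0.70, -0.13, 0.7]] @ diag([0.29018094933964683, 0.10013765885520423, 0.02770317525736091]) @ [[-0.18,0.96,0.23], [-0.93,-0.08,-0.37], [-0.33,-0.28,0.90]]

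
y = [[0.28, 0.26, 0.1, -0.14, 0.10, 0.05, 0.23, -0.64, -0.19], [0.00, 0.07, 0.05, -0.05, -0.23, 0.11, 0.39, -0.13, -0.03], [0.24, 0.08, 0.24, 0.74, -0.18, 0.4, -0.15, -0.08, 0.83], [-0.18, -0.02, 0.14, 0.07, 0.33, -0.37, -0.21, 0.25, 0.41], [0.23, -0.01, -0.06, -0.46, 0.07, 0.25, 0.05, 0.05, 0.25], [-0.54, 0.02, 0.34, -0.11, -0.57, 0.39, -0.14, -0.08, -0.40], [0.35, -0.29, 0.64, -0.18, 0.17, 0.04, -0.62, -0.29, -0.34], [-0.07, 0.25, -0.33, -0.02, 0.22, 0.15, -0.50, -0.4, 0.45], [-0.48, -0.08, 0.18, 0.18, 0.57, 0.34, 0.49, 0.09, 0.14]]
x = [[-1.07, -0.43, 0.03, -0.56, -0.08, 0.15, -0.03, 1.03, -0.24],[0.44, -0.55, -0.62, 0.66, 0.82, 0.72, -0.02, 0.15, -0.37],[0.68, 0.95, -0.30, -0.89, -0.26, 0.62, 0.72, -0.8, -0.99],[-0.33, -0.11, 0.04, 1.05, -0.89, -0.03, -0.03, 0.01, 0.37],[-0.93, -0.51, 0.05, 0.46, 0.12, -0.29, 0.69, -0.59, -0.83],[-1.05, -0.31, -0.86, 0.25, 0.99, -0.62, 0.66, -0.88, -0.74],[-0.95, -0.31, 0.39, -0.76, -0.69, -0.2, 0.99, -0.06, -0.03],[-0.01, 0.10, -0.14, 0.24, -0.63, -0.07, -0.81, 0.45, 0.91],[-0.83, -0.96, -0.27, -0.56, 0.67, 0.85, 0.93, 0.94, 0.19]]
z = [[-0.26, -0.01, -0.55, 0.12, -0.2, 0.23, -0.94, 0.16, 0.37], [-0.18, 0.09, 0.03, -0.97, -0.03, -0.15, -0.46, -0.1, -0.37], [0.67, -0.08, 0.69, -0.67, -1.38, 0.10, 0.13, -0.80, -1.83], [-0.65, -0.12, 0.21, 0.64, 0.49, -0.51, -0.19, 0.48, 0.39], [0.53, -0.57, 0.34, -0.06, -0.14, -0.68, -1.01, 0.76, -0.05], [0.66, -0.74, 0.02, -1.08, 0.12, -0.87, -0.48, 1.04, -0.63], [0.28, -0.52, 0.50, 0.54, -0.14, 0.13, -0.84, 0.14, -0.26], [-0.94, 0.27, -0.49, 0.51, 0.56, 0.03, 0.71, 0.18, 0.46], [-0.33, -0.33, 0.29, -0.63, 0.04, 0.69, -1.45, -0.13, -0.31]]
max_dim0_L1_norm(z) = 6.21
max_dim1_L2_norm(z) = 2.7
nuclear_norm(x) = 13.70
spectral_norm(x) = 3.21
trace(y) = 0.24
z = x @ y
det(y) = -0.02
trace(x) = 0.26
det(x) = -1.01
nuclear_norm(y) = 7.48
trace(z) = -0.82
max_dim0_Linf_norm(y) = 0.83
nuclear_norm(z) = 11.96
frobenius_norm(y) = 2.78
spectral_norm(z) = 3.47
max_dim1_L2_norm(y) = 1.26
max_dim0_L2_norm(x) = 2.34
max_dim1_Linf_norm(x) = 1.07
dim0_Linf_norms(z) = [0.94, 0.74, 0.69, 1.08, 1.38, 0.87, 1.45, 1.04, 1.83]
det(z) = 0.02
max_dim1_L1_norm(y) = 2.94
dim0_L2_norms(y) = [0.93, 0.48, 0.87, 0.93, 0.97, 0.82, 1.08, 0.87, 1.21]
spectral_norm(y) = 1.43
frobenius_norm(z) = 5.20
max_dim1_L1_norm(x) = 6.36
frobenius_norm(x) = 5.56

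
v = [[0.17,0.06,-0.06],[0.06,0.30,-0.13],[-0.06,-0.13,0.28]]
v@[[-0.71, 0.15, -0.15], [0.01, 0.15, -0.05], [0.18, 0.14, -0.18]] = [[-0.13, 0.03, -0.02], [-0.06, 0.04, -0.0], [0.09, 0.01, -0.03]]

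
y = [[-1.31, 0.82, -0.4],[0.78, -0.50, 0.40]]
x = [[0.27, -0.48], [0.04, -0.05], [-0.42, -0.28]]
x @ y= [[-0.73, 0.46, -0.30], [-0.09, 0.06, -0.04], [0.33, -0.2, 0.06]]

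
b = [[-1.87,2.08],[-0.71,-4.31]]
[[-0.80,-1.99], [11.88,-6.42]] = b@[[-2.23, 2.30], [-2.39, 1.11]]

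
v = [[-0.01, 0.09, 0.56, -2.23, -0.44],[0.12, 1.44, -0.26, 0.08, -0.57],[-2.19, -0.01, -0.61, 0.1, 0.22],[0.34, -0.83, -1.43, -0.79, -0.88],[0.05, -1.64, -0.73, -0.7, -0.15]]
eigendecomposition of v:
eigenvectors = [[0.49+0.00j, (-0.26-0.57j), (-0.26+0.57j), (0.1+0j), 0.19+0.00j], [(0.06+0j), -0.01+0.07j, (-0.01-0.07j), (0.79+0j), (0.24+0j)], [(0.51+0j), 0.64+0.00j, 0.64-0.00j, -0.14+0.00j, (-0.44+0j)], [0.59+0.00j, (-0.3+0.27j), (-0.3-0.27j), 0.03+0.00j, -0.26+0.00j], [0.38+0.00j, -0.18+0.10j, (-0.18-0.1j), (-0.59+0j), (0.8+0j)]]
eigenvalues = [(-2.42+0j), (0.19+2.02j), (0.19-2.02j), (1.92+0j), (0.01+0j)]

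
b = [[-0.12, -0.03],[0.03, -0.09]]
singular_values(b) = [0.12, 0.09]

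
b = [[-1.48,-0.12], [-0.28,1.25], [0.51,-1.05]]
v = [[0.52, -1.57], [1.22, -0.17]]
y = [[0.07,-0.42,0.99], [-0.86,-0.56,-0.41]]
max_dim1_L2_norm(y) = 1.11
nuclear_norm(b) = 3.20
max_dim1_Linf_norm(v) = 1.57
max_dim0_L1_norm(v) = 1.74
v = y @ b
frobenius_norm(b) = 2.28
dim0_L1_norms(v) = [1.74, 1.74]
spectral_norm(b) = 1.82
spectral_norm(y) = 1.19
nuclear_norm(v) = 2.81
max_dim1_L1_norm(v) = 2.09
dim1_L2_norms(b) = [1.48, 1.28, 1.17]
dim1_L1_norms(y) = [1.48, 1.83]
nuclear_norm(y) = 2.17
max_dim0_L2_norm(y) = 1.07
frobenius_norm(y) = 1.54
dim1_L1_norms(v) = [2.09, 1.39]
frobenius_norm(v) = 2.06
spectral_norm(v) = 1.79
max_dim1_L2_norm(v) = 1.65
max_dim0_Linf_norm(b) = 1.48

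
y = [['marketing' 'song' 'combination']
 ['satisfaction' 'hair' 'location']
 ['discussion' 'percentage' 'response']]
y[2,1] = 'percentage'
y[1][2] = 'location'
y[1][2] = 'location'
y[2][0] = 'discussion'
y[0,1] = 'song'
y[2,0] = 'discussion'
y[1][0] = 'satisfaction'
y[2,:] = ['discussion', 'percentage', 'response']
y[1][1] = 'hair'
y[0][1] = 'song'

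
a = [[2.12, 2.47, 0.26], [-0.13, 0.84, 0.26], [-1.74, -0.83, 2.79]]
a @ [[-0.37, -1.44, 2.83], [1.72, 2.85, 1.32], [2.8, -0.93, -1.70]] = [[4.19, 3.74, 8.82], [2.22, 2.34, 0.30], [7.03, -2.45, -10.76]]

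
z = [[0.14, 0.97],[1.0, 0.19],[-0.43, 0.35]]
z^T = [[0.14,1.00,-0.43], [0.97,0.19,0.35]]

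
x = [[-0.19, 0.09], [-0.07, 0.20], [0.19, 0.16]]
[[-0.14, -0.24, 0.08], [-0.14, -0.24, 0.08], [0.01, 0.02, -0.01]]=x@[[0.49, 0.85, -0.29],[-0.52, -0.90, 0.31]]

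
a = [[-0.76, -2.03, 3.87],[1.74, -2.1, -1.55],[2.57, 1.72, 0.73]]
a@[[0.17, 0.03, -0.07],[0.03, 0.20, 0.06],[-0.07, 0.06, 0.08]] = [[-0.46, -0.20, 0.24], [0.34, -0.46, -0.37], [0.44, 0.46, -0.02]]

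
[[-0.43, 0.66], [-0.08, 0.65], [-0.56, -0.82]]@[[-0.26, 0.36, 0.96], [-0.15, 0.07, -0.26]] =[[0.01, -0.11, -0.58], [-0.08, 0.02, -0.25], [0.27, -0.26, -0.32]]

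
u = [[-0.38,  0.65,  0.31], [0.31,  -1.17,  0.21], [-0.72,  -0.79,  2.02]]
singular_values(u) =[2.35, 1.36, 0.0]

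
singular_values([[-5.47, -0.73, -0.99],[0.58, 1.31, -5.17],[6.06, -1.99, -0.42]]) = [8.24, 5.39, 2.05]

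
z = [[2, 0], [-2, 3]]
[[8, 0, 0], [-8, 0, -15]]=z @ [[4, 0, 0], [0, 0, -5]]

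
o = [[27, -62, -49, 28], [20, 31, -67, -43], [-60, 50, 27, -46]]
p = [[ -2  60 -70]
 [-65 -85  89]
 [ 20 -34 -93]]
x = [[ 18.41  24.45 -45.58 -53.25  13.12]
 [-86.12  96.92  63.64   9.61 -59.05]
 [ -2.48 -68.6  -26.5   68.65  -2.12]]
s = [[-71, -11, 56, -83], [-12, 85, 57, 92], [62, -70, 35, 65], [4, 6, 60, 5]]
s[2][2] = 35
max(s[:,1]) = 85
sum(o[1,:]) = -59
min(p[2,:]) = -93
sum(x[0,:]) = -42.85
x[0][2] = -45.58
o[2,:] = [-60, 50, 27, -46]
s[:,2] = [56, 57, 35, 60]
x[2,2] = -26.5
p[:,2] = [-70, 89, -93]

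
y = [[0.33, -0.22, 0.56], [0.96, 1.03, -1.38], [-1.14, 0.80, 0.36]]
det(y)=1.304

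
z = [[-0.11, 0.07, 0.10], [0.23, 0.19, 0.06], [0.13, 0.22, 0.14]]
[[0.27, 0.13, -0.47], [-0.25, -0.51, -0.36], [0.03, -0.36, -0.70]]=z@[[-0.31,-1.58,0.76], [-2.19,-0.83,-2.05], [3.91,0.18,-2.46]]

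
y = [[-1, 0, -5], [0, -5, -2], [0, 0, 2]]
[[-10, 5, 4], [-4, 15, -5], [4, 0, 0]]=y@[[0, -5, -4], [0, -3, 1], [2, 0, 0]]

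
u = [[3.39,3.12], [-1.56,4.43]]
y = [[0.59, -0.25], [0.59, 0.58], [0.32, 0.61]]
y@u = [[2.39, 0.73], [1.1, 4.41], [0.13, 3.7]]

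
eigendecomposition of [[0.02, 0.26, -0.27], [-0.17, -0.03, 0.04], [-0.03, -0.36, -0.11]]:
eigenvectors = [[-0.74+0.00j, (-0.74-0j), (0.54+0j)], [(0.2-0.42j), 0.20+0.42j, 0.27+0.00j], [(0.31+0.37j), (0.31-0.37j), 0.80+0.00j]]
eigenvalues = [(0.07+0.28j), (0.07-0.28j), (-0.25+0j)]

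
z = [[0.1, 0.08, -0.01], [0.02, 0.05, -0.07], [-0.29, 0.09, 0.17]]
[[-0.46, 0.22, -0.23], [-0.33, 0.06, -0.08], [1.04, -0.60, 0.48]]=z@ [[-2.74, 2.08, -1.75], [-2.02, 0.20, -0.66], [2.49, -0.09, 0.21]]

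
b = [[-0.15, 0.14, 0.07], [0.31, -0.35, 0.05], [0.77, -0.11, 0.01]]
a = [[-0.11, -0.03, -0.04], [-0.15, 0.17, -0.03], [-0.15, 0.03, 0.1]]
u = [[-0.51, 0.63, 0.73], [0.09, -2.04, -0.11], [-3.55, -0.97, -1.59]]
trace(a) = 0.16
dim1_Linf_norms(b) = [0.15, 0.35, 0.77]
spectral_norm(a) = 0.27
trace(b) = -0.49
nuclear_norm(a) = 0.50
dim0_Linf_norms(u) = [3.55, 2.04, 1.59]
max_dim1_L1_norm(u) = 6.11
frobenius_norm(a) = 0.32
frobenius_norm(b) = 0.93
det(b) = 0.02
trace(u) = -4.14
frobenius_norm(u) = 4.63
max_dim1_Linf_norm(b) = 0.77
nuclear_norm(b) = 1.25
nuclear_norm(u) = 6.94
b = u @ a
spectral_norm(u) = 4.04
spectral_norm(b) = 0.89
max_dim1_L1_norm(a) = 0.35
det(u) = -6.61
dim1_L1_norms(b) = [0.36, 0.71, 0.89]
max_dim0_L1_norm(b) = 1.23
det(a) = -0.00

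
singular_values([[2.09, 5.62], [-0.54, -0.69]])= [6.05, 0.26]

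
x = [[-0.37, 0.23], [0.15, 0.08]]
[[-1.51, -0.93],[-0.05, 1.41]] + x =[[-1.88, -0.7], [0.1, 1.49]]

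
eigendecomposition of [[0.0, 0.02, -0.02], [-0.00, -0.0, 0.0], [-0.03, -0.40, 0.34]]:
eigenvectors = [[-1.0, 0.06, -0.82], [0.00, 0.0, 0.41], [-0.09, -1.0, 0.41]]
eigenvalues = [-0.0, 0.34, -0.0]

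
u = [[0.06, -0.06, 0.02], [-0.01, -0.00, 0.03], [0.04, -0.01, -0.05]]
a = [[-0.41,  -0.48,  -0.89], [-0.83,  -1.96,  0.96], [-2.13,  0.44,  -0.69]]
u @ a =[[-0.02, 0.1, -0.12], [-0.06, 0.02, -0.01], [0.1, -0.02, -0.01]]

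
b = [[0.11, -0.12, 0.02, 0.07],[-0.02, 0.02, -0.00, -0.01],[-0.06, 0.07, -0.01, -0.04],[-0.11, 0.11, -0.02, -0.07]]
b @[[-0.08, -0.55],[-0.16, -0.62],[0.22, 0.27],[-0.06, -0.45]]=[[0.01,-0.01], [-0.0,0.00], [-0.01,0.0], [-0.01,0.02]]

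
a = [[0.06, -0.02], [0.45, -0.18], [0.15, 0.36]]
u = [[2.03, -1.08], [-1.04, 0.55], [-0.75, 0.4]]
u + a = [[2.09, -1.10],[-0.59, 0.37],[-0.60, 0.76]]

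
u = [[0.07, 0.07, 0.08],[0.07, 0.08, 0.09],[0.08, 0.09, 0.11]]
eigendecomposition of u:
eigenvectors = [[-0.51, -0.8, 0.31], [-0.56, 0.03, -0.83], [-0.65, 0.6, 0.46]]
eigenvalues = [0.25, 0.01, 0.0]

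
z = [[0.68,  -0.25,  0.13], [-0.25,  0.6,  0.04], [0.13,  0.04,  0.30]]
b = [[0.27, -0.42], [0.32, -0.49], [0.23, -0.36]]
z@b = [[0.13, -0.21], [0.13, -0.20], [0.12, -0.18]]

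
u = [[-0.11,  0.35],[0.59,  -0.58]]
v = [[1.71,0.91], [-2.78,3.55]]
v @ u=[[0.35, 0.07], [2.4, -3.03]]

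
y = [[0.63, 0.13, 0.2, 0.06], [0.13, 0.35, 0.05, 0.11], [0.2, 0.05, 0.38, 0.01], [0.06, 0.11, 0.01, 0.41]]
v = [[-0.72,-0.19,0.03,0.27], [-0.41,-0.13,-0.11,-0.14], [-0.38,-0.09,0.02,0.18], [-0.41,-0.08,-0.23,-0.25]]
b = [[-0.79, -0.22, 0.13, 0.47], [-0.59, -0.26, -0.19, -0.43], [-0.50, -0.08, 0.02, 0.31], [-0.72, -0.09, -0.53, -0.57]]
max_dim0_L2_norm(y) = 0.68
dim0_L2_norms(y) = [0.68, 0.39, 0.43, 0.43]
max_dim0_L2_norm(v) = 1.0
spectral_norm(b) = 1.41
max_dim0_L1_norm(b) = 2.6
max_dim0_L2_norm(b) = 1.32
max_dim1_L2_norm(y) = 0.68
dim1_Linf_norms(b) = [0.79, 0.59, 0.5, 0.72]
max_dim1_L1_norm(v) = 1.21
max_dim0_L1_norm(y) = 1.02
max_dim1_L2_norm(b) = 1.06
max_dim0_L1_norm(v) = 1.92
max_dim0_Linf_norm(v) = 0.72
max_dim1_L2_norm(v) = 0.79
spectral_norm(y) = 0.81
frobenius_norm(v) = 1.15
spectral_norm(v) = 1.04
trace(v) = -1.08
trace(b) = -1.60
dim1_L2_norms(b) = [0.95, 0.8, 0.59, 1.06]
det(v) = 0.00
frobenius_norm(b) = 1.74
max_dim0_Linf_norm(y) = 0.63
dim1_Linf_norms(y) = [0.63, 0.35, 0.38, 0.41]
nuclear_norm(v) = 1.58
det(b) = -0.00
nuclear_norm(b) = 2.63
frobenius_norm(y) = 0.99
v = y @ b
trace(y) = 1.77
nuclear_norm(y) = 1.77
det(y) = 0.02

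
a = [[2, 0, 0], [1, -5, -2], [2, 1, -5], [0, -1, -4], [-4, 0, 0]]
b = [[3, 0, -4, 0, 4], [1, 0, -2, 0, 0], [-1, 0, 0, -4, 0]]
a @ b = [[6, 0, -8, 0, 8], [0, 0, 6, 8, 4], [12, 0, -10, 20, 8], [3, 0, 2, 16, 0], [-12, 0, 16, 0, -16]]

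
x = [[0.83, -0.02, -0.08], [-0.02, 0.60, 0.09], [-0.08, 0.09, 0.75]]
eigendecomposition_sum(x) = [[0.55, -0.16, -0.40],[-0.16, 0.05, 0.12],[-0.4, 0.12, 0.3]] + [[0.28, 0.17, 0.31], [0.17, 0.11, 0.19], [0.31, 0.19, 0.34]] + [[0.0, -0.03, 0.02], [-0.03, 0.45, -0.22], [0.02, -0.22, 0.11]]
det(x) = 0.36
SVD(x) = [[-0.78, -0.62, 0.06],[0.23, -0.38, -0.89],[0.58, -0.69, 0.44]] @ diag([0.89464696064497, 0.7285269649853616, 0.556826074369669]) @ [[-0.78, 0.23, 0.58], [-0.62, -0.38, -0.69], [0.06, -0.89, 0.44]]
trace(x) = 2.18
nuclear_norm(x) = 2.18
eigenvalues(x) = [0.89, 0.73, 0.56]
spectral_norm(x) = 0.89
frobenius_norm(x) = 1.28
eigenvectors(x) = [[0.78, -0.62, 0.06], [-0.23, -0.38, -0.89], [-0.58, -0.69, 0.44]]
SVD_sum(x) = [[0.55, -0.16, -0.4], [-0.16, 0.05, 0.12], [-0.4, 0.12, 0.30]] + [[0.28, 0.17, 0.31],[0.17, 0.11, 0.19],[0.31, 0.19, 0.34]] + [[0.00,-0.03,0.02],[-0.03,0.45,-0.22],[0.02,-0.22,0.11]]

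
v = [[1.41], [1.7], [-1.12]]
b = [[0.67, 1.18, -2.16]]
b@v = [[5.37]]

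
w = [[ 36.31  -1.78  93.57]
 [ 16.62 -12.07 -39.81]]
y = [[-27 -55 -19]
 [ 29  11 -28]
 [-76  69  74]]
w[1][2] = -39.81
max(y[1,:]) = 29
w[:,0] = [36.31, 16.62]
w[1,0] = 16.62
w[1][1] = -12.07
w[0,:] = [36.31, -1.78, 93.57]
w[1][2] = -39.81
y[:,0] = [-27, 29, -76]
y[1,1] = 11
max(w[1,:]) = 16.62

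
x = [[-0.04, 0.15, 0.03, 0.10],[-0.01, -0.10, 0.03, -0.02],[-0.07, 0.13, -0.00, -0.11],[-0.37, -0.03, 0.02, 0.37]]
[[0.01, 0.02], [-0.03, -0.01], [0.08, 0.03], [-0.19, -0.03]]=x @ [[0.12, 0.01], [0.37, 0.16], [0.01, 0.02], [-0.36, -0.07]]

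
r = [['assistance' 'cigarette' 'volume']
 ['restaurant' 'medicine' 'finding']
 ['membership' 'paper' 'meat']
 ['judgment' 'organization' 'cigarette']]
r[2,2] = 'meat'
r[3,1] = 'organization'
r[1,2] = 'finding'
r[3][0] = 'judgment'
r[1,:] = ['restaurant', 'medicine', 'finding']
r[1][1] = 'medicine'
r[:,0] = ['assistance', 'restaurant', 'membership', 'judgment']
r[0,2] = 'volume'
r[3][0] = 'judgment'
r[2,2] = 'meat'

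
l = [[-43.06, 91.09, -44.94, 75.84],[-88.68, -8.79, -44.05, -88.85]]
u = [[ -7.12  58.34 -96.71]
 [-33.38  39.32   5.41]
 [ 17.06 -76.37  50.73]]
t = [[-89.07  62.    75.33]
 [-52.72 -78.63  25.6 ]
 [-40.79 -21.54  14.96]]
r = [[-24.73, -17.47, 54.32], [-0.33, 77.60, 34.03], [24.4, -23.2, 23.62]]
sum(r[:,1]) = 36.92999999999999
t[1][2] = 25.6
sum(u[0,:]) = -45.48999999999999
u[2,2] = 50.73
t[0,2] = 75.33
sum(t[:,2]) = 115.89000000000001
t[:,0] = [-89.07, -52.72, -40.79]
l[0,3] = 75.84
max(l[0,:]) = 91.09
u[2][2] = 50.73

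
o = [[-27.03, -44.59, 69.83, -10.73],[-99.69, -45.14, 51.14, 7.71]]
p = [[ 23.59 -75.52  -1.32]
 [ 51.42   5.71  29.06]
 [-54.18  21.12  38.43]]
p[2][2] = 38.43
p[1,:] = [51.42, 5.71, 29.06]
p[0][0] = 23.59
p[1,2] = 29.06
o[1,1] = -45.14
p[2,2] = 38.43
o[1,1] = -45.14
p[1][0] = 51.42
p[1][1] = 5.71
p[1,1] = 5.71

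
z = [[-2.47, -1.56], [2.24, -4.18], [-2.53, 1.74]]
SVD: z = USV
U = [[-0.05, -0.92], [0.85, -0.24], [-0.53, -0.30]]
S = [5.52, 3.15]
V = [[0.61, -0.79], [0.79, 0.61]]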